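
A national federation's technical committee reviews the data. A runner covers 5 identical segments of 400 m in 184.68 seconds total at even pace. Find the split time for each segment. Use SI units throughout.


Split time = total_time / n_laps = 184.68 / 5
Split time = 36.936 s per lap

36.936 s


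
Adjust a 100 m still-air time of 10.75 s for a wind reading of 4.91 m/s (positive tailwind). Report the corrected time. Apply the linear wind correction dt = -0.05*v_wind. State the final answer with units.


dt = -0.05 * v_wind = -0.05 * 4.91 = -0.2455 s
t_corrected = t_still + dt = 10.75 + (-0.2455)
t_corrected = 10.5045 s

10.5045 s


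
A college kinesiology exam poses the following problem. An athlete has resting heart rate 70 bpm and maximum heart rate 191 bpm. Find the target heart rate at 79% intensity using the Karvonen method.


Target = HRrest + pct*(HRmax - HRrest)
Heart rate reserve = HRmax - HRrest = 191 - 70 = 121 bpm
Fraction = 79% = 0.79
Target = 70 + 0.79 * 121
Target = 70 + 95.59 = 165.59 bpm

165.59 bpm


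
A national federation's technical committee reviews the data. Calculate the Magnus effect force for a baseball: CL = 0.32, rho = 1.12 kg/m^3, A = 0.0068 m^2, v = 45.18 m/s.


FM = 0.5 * CL * rho * A * v^2
FM = 0.5 * 0.32 * 1.12 * 0.0068 * 45.18^2
v^2 = 2041.2324
FM = 0.5 * 0.32 * 1.12 * 0.0068 * 2041.2324 = 2.4874 N

2.4874 N


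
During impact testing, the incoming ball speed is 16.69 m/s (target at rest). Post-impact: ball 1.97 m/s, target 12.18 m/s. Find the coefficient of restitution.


e = (v2_after - v1_after) / (v1_before - v2_before)
Numerator = 12.18 - 1.97 = 10.21
Denominator = 16.69 - 0 = 16.69
e = 10.21 / 16.69 = 0.6117

0.6117


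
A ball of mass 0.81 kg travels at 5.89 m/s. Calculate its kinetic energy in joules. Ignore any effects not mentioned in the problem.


KE = 0.5 * m * v^2
KE = 0.5 * 0.81 * 5.89^2
KE = 0.5 * 0.81 * 34.6921 = 14.0503 J

14.0503 J


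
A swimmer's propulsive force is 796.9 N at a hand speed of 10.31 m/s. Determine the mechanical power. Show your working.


P = F * v
P = 796.9 * 10.31
P = 8216.039 W

8216.039 W


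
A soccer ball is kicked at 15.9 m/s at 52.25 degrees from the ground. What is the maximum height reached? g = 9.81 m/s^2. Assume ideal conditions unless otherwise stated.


H = (v*sin(theta))^2 / (2*g)
vy = v*sin(theta) = 15.9 * sin(52.25 deg) = 12.572 m/s
H = vy^2 / (2*g) = 158.0543 / (2*9.81)
H = 158.0543 / 19.62 = 8.0558 m

8.0558 m


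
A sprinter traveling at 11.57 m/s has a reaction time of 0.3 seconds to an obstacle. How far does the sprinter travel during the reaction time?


d = v * t
d = 11.57 * 0.3
d = 3.471 m

3.471 m


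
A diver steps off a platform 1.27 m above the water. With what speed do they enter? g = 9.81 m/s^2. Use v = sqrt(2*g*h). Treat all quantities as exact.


v = sqrt(2 * g * h)
v = sqrt(2 * 9.81 * 1.27)
v = sqrt(24.9174) = 4.9917 m/s

4.9917 m/s


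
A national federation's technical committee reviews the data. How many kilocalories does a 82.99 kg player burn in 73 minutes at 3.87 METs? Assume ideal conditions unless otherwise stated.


kcal = MET * mass * time_hr
Convert time: 73 min = 1.2167 hr
kcal = 3.87 * 82.99 * 1.2167
kcal = 390.7584 kcal

390.7584 kcal


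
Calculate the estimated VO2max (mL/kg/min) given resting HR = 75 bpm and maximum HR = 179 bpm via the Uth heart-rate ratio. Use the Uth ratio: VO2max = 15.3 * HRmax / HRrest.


VO2max = 15.3 * HRmax / HRrest
VO2max = 15.3 * 179 / 75
VO2max = 2738.7 / 75 = 36.516 mL/kg/min

36.516 mL/kg/min


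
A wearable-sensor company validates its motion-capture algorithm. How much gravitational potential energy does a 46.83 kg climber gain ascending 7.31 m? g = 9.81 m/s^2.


PE = m * g * h
PE = 46.83 * 9.81 * 7.31
PE = 459.4023 * 7.31 = 3358.2308 J

3358.2308 J


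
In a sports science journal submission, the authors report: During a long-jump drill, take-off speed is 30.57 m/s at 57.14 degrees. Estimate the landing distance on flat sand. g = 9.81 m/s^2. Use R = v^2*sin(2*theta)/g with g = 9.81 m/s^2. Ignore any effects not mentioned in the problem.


R = v^2 * sin(2*theta) / g
Convert angle to radians: theta = 57.14 deg = 0.9973 rad
sin(2*theta) = sin(1.9946) = 0.9115
R = 30.57^2 * 0.9115 / 9.81
R = 934.5249 * 0.9115 / 9.81 = 86.8362 m

86.8362 m


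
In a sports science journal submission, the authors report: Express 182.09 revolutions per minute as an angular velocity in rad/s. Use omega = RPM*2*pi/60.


omega = RPM * 2 * pi / 60
omega = 182.09 * 2 * 3.14159 / 60
omega = 1144.1052 / 60 = 19.0684 rad/s

19.0684 rad/s


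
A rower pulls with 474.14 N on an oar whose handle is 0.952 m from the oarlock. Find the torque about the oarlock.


tau = F * d
tau = 474.14 * 0.952
tau = 451.3813 N*m

451.3813 N*m


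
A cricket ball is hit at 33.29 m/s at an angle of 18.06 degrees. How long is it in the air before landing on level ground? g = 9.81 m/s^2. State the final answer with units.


T = 2*v*sin(theta)/g
sin(theta) = sin(18.06 deg) = 0.31
T = 2*33.29*0.31 / 9.81
T = 20.6407 / 9.81 = 2.104 s

2.104 s


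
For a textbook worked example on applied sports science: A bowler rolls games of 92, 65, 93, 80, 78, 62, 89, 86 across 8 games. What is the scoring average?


Average = sum / n
Sum = 645
Average = 645 / 8 = 80.625

80.625


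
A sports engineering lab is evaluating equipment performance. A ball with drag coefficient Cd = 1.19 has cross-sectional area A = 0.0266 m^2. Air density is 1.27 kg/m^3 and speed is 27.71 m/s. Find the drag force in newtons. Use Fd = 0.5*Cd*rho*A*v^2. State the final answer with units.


Fd = 0.5 * Cd * rho * A * v^2
Fd = 0.5 * 1.19 * 1.27 * 0.0266 * 27.71^2
v^2 = 767.8441
Fd = 0.5 * 1.19 * 1.27 * 0.0266 * 767.8441 = 15.4339 N

15.4339 N


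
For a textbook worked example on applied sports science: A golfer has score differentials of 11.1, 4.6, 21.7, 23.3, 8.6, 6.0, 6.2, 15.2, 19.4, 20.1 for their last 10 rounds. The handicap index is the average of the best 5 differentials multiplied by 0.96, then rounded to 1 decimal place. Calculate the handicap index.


All differentials: 11.1, 4.6, 21.7, 23.3, 8.6, 6.0, 6.2, 15.2, 19.4, 20.1
Sorted: 4.6, 6.0, 6.2, 8.6, 11.1, 15.2, 19.4, 20.1, 21.7, 23.3
Best 5: 4.6, 6.0, 6.2, 8.6, 11.1
Average of best = 36.5 / 5 = 7.3
Raw index = 7.3 * 0.96 = 7.008
Handicap index = round(7.008, 1) = 7.0

7.0


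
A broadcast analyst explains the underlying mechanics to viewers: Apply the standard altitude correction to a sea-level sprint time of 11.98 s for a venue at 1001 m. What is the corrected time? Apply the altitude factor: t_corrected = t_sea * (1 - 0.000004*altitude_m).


Correction factor = 1 - 0.000004 * 1001 = 0.995996
t_corrected = t_sea * factor = 11.98 * 0.995996
t_corrected = 11.932 s

11.932 s


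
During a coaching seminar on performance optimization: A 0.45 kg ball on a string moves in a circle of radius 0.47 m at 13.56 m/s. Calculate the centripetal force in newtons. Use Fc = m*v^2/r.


Fc = m * v^2 / r
v^2 = 13.56^2 = 183.8736
Fc = 0.45 * 183.8736 / 0.47
Fc = 82.7431 / 0.47 = 176.0492 N

176.0492 N


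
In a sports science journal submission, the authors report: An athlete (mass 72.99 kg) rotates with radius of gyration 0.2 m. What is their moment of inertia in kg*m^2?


I = m * k^2
I = 72.99 * 0.2^2
I = 72.99 * 0.04 = 2.9196 kg*m^2

2.9196 kg*m^2


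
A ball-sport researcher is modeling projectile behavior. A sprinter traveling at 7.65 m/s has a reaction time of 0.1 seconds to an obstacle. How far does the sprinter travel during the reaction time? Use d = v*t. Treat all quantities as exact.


d = v * t
d = 7.65 * 0.1
d = 0.765 m

0.765 m


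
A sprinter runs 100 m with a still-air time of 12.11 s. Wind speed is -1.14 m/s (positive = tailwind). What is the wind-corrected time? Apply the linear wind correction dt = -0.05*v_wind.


dt = -0.05 * v_wind = -0.05 * -1.14 = 0.057 s
t_corrected = t_still + dt = 12.11 + (0.057)
t_corrected = 12.167 s

12.167 s


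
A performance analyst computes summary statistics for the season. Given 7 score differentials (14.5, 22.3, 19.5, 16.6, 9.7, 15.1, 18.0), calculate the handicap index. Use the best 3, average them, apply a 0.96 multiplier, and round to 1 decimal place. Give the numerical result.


All differentials: 14.5, 22.3, 19.5, 16.6, 9.7, 15.1, 18.0
Sorted: 9.7, 14.5, 15.1, 16.6, 18.0, 19.5, 22.3
Best 3: 9.7, 14.5, 15.1
Average of best = 39.3 / 3 = 13.1
Raw index = 13.1 * 0.96 = 12.576
Handicap index = round(12.576, 1) = 12.6

12.6


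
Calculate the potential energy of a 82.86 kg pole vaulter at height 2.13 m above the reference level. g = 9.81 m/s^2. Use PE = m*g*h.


PE = m * g * h
PE = 82.86 * 9.81 * 2.13
PE = 812.8566 * 2.13 = 1731.3846 J

1731.3846 J


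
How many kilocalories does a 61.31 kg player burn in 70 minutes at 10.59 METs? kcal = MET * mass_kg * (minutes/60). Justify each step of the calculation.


kcal = MET * mass * time_hr
Convert time: 70 min = 1.1667 hr
kcal = 10.59 * 61.31 * 1.1667
kcal = 757.4851 kcal

757.4851 kcal


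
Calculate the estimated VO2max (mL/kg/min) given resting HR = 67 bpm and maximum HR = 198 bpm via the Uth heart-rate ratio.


VO2max = 15.3 * HRmax / HRrest
VO2max = 15.3 * 198 / 67
VO2max = 3029.4 / 67 = 45.2149 mL/kg/min

45.2149 mL/kg/min


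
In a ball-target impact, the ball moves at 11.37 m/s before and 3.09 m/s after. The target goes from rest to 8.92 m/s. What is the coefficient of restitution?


e = (v2_after - v1_after) / (v1_before - v2_before)
Numerator = 8.92 - 3.09 = 5.83
Denominator = 11.37 - 0 = 11.37
e = 5.83 / 11.37 = 0.5128

0.5128


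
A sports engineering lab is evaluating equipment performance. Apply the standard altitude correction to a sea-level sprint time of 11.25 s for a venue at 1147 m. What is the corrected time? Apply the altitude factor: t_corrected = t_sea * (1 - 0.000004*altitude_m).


Correction factor = 1 - 0.000004 * 1147 = 0.995412
t_corrected = t_sea * factor = 11.25 * 0.995412
t_corrected = 11.1984 s

11.1984 s


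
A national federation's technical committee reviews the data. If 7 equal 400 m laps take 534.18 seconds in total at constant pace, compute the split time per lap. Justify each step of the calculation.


Split time = total_time / n_laps = 534.18 / 7
Split time = 76.3114 s per lap

76.3114 s


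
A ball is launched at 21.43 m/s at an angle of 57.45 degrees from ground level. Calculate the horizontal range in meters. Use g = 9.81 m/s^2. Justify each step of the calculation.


R = v^2 * sin(2*theta) / g
Convert angle to radians: theta = 57.45 deg = 1.0027 rad
sin(2*theta) = sin(2.0054) = 0.907
R = 21.43^2 * 0.907 / 9.81
R = 459.2449 * 0.907 / 9.81 = 42.4623 m

42.4623 m


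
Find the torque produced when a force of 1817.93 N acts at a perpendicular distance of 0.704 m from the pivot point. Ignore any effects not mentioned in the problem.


tau = F * d
tau = 1817.93 * 0.704
tau = 1279.8227 N*m

1279.8227 N*m


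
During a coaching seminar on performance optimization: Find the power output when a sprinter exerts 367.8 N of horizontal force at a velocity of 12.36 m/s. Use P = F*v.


P = F * v
P = 367.8 * 12.36
P = 4546.008 W

4546.008 W


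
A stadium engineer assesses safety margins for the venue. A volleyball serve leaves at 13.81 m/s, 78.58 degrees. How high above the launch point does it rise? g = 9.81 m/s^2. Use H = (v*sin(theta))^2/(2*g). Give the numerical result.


H = (v*sin(theta))^2 / (2*g)
vy = v*sin(theta) = 13.81 * sin(78.58 deg) = 13.5366 m/s
H = vy^2 / (2*g) = 183.2393 / (2*9.81)
H = 183.2393 / 19.62 = 9.3394 m

9.3394 m


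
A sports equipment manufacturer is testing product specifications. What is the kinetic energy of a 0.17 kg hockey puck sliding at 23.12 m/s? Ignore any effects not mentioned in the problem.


KE = 0.5 * m * v^2
KE = 0.5 * 0.17 * 23.12^2
KE = 0.5 * 0.17 * 534.5344 = 45.4354 J

45.4354 J


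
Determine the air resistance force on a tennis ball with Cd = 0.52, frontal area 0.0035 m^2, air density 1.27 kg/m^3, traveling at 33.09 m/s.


Fd = 0.5 * Cd * rho * A * v^2
Fd = 0.5 * 0.52 * 1.27 * 0.0035 * 33.09^2
v^2 = 1094.9481
Fd = 0.5 * 0.52 * 1.27 * 0.0035 * 1094.9481 = 1.2654 N

1.2654 N


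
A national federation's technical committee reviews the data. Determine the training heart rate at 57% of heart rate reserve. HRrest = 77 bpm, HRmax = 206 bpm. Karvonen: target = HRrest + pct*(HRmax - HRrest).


Target = HRrest + pct*(HRmax - HRrest)
Heart rate reserve = HRmax - HRrest = 206 - 77 = 129 bpm
Fraction = 57% = 0.57
Target = 77 + 0.57 * 129
Target = 77 + 73.53 = 150.53 bpm

150.53 bpm


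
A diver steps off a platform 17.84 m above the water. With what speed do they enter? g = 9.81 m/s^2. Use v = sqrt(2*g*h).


v = sqrt(2 * g * h)
v = sqrt(2 * 9.81 * 17.84)
v = sqrt(350.0208) = 18.7088 m/s

18.7088 m/s


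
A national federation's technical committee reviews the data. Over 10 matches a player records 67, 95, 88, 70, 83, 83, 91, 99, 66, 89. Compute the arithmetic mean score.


Average = sum / n
Sum = 831
Average = 831 / 10 = 83.1

83.1


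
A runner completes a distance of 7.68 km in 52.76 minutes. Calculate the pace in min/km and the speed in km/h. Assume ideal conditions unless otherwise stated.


Pace = time / distance = 52.76 min / 7.68 km = 6.8698 min/km
Speed = distance / time_in_hours = 7.68 / 0.8793 hr
Speed = 8.7339 km/h

6.8698 min/km, 8.7339 km/h


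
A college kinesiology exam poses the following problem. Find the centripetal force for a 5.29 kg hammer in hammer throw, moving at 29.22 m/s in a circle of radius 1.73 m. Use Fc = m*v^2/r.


Fc = m * v^2 / r
v^2 = 29.22^2 = 853.8084
Fc = 5.29 * 853.8084 / 1.73
Fc = 4516.6464 / 1.73 = 2610.7783 N

2610.7783 N


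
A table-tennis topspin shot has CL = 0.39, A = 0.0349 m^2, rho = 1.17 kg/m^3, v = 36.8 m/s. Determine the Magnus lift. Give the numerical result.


FM = 0.5 * CL * rho * A * v^2
FM = 0.5 * 0.39 * 1.17 * 0.0349 * 36.8^2
v^2 = 1354.24
FM = 0.5 * 0.39 * 1.17 * 0.0349 * 1354.24 = 10.783 N

10.783 N


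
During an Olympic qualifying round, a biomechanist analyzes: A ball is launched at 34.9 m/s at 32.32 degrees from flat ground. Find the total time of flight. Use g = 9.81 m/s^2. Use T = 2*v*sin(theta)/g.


T = 2*v*sin(theta)/g
sin(theta) = sin(32.32 deg) = 0.5346
T = 2*34.9*0.5346 / 9.81
T = 37.3184 / 9.81 = 3.8041 s

3.8041 s


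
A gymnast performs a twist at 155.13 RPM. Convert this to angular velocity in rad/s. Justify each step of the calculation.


omega = RPM * 2 * pi / 60
omega = 155.13 * 2 * 3.14159 / 60
omega = 974.7105 / 60 = 16.2452 rad/s

16.2452 rad/s


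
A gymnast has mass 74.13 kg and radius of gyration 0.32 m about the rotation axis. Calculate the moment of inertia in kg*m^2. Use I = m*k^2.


I = m * k^2
I = 74.13 * 0.32^2
I = 74.13 * 0.1024 = 7.5909 kg*m^2

7.5909 kg*m^2


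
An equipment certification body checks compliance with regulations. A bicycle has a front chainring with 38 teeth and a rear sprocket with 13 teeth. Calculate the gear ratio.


GR = front_teeth / rear_teeth
GR = 38 / 13
GR = 2.9231

2.9231


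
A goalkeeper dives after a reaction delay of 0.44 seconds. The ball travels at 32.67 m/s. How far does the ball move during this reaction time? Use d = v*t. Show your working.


d = v * t
d = 32.67 * 0.44
d = 14.3748 m

14.3748 m


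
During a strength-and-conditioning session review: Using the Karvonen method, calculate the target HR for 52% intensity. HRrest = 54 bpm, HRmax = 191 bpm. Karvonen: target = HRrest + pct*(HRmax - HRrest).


Target = HRrest + pct*(HRmax - HRrest)
Heart rate reserve = HRmax - HRrest = 191 - 54 = 137 bpm
Fraction = 52% = 0.52
Target = 54 + 0.52 * 137
Target = 54 + 71.24 = 125.24 bpm

125.24 bpm


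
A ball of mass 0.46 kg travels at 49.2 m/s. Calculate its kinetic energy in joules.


KE = 0.5 * m * v^2
KE = 0.5 * 0.46 * 49.2^2
KE = 0.5 * 0.46 * 2420.64 = 556.7472 J

556.7472 J


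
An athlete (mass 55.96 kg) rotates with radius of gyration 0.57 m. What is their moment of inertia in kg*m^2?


I = m * k^2
I = 55.96 * 0.57^2
I = 55.96 * 0.3249 = 18.1814 kg*m^2

18.1814 kg*m^2


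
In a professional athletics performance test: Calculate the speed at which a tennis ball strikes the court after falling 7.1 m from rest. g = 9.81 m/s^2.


v = sqrt(2 * g * h)
v = sqrt(2 * 9.81 * 7.1)
v = sqrt(139.302) = 11.8026 m/s

11.8026 m/s


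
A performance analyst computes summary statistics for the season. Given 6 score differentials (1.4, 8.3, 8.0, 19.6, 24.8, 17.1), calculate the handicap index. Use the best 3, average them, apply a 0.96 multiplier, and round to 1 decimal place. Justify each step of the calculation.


All differentials: 1.4, 8.3, 8.0, 19.6, 24.8, 17.1
Sorted: 1.4, 8.0, 8.3, 17.1, 19.6, 24.8
Best 3: 1.4, 8.0, 8.3
Average of best = 17.7 / 3 = 5.9
Raw index = 5.9 * 0.96 = 5.664
Handicap index = round(5.664, 1) = 5.7

5.7


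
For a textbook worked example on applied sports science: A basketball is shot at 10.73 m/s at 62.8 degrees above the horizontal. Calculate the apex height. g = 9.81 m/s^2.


H = (v*sin(theta))^2 / (2*g)
vy = v*sin(theta) = 10.73 * sin(62.8 deg) = 9.5434 m/s
H = vy^2 / (2*g) = 91.0772 / (2*9.81)
H = 91.0772 / 19.62 = 4.6421 m

4.6421 m


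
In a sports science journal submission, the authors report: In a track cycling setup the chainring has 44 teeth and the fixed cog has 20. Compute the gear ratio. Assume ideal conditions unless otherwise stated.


GR = front_teeth / rear_teeth
GR = 44 / 20
GR = 2.2

2.2


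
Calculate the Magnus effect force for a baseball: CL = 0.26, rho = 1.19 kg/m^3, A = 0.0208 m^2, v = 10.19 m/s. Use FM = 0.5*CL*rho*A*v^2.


FM = 0.5 * CL * rho * A * v^2
FM = 0.5 * 0.26 * 1.19 * 0.0208 * 10.19^2
v^2 = 103.8361
FM = 0.5 * 0.26 * 1.19 * 0.0208 * 103.8361 = 0.3341 N

0.3341 N


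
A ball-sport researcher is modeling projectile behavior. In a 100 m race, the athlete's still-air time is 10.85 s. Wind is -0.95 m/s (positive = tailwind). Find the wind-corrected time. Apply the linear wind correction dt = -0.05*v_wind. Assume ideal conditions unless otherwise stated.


dt = -0.05 * v_wind = -0.05 * -0.95 = 0.0475 s
t_corrected = t_still + dt = 10.85 + (0.0475)
t_corrected = 10.8975 s

10.8975 s


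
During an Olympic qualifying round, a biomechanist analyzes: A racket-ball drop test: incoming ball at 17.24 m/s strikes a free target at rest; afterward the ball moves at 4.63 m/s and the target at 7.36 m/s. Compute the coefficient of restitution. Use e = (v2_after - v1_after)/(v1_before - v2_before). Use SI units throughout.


e = (v2_after - v1_after) / (v1_before - v2_before)
Numerator = 7.36 - 4.63 = 2.73
Denominator = 17.24 - 0 = 17.24
e = 2.73 / 17.24 = 0.1584

0.1584


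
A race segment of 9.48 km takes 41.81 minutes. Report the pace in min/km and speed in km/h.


Pace = time / distance = 41.81 min / 9.48 km = 4.4103 min/km
Speed = distance / time_in_hours = 9.48 / 0.6968 hr
Speed = 13.6044 km/h

4.4103 min/km, 13.6044 km/h


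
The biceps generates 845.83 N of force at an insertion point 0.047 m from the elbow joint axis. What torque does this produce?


tau = F * d
tau = 845.83 * 0.047
tau = 39.754 N*m

39.754 N*m


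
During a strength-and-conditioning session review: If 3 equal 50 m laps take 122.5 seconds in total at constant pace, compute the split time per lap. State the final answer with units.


Split time = total_time / n_laps = 122.5 / 3
Split time = 40.8333 s per lap

40.8333 s


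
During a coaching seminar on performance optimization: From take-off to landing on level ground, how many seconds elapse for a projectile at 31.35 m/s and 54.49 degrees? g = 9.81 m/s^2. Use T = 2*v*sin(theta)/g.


T = 2*v*sin(theta)/g
sin(theta) = sin(54.49 deg) = 0.814
T = 2*31.35*0.814 / 9.81
T = 51.0387 / 9.81 = 5.2027 s

5.2027 s


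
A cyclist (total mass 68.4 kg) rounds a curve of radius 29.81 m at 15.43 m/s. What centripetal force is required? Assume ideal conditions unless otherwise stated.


Fc = m * v^2 / r
v^2 = 15.43^2 = 238.0849
Fc = 68.4 * 238.0849 / 29.81
Fc = 16285.0072 / 29.81 = 546.2934 N

546.2934 N


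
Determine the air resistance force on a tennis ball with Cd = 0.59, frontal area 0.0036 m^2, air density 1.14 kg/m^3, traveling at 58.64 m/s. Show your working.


Fd = 0.5 * Cd * rho * A * v^2
Fd = 0.5 * 0.59 * 1.14 * 0.0036 * 58.64^2
v^2 = 3438.6496
Fd = 0.5 * 0.59 * 1.14 * 0.0036 * 3438.6496 = 4.1631 N

4.1631 N


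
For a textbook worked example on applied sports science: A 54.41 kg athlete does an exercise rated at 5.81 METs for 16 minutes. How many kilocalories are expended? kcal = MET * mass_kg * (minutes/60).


kcal = MET * mass * time_hr
Convert time: 16 min = 0.2667 hr
kcal = 5.81 * 54.41 * 0.2667
kcal = 84.2992 kcal

84.2992 kcal


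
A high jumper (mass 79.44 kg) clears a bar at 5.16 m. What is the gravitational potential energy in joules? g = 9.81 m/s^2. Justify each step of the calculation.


PE = m * g * h
PE = 79.44 * 9.81 * 5.16
PE = 779.3064 * 5.16 = 4021.221 J

4021.221 J


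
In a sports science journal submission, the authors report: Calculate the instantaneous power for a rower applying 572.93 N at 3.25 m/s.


P = F * v
P = 572.93 * 3.25
P = 1862.0225 W

1862.0225 W


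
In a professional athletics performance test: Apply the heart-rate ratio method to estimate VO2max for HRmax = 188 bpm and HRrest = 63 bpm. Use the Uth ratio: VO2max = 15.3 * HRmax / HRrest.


VO2max = 15.3 * HRmax / HRrest
VO2max = 15.3 * 188 / 63
VO2max = 2876.4 / 63 = 45.6571 mL/kg/min

45.6571 mL/kg/min


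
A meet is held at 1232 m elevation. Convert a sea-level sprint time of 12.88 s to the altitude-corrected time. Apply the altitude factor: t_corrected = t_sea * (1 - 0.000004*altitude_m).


Correction factor = 1 - 0.000004 * 1232 = 0.995072
t_corrected = t_sea * factor = 12.88 * 0.995072
t_corrected = 12.8165 s

12.8165 s


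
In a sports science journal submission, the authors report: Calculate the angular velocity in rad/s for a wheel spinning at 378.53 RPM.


omega = RPM * 2 * pi / 60
omega = 378.53 * 2 * 3.14159 / 60
omega = 2378.3741 / 60 = 39.6396 rad/s

39.6396 rad/s


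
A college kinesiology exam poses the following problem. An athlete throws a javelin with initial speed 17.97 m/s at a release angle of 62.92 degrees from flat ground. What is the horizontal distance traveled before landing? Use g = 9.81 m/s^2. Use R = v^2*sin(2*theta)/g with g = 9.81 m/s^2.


R = v^2 * sin(2*theta) / g
Convert angle to radians: theta = 62.92 deg = 1.0982 rad
sin(2*theta) = sin(2.1963) = 0.8107
R = 17.97^2 * 0.8107 / 9.81
R = 322.9209 * 0.8107 / 9.81 = 26.6848 m

26.6848 m


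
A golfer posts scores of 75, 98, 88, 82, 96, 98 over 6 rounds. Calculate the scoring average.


Average = sum / n
Sum = 537
Average = 537 / 6 = 89.5

89.5


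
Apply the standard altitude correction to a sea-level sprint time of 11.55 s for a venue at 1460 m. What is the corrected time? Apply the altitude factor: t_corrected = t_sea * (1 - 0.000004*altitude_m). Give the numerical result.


Correction factor = 1 - 0.000004 * 1460 = 0.99416
t_corrected = t_sea * factor = 11.55 * 0.99416
t_corrected = 11.4825 s

11.4825 s


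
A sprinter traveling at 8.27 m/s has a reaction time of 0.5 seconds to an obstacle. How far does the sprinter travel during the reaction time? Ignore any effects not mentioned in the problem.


d = v * t
d = 8.27 * 0.5
d = 4.135 m

4.135 m


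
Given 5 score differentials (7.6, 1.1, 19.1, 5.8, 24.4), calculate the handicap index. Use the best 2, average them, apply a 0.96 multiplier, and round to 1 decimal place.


All differentials: 7.6, 1.1, 19.1, 5.8, 24.4
Sorted: 1.1, 5.8, 7.6, 19.1, 24.4
Best 2: 1.1, 5.8
Average of best = 6.9 / 2 = 3.45
Raw index = 3.45 * 0.96 = 3.312
Handicap index = round(3.312, 1) = 3.3

3.3


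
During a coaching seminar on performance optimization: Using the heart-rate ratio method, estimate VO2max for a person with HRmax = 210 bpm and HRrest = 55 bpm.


VO2max = 15.3 * HRmax / HRrest
VO2max = 15.3 * 210 / 55
VO2max = 3213 / 55 = 58.4182 mL/kg/min

58.4182 mL/kg/min


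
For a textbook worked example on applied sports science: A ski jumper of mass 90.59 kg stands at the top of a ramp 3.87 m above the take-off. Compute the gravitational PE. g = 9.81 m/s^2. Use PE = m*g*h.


PE = m * g * h
PE = 90.59 * 9.81 * 3.87
PE = 888.6879 * 3.87 = 3439.2222 J

3439.2222 J


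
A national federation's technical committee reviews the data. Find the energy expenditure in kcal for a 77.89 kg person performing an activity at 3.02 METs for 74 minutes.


kcal = MET * mass * time_hr
Convert time: 74 min = 1.2333 hr
kcal = 3.02 * 77.89 * 1.2333
kcal = 290.1143 kcal

290.1143 kcal


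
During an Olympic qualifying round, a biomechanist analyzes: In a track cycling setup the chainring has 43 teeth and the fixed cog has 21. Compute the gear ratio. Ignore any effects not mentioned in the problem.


GR = front_teeth / rear_teeth
GR = 43 / 21
GR = 2.0476

2.0476


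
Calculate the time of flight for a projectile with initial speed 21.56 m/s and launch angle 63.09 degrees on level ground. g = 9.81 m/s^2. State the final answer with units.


T = 2*v*sin(theta)/g
sin(theta) = sin(63.09 deg) = 0.8917
T = 2*21.56*0.8917 / 9.81
T = 38.4509 / 9.81 = 3.9196 s

3.9196 s


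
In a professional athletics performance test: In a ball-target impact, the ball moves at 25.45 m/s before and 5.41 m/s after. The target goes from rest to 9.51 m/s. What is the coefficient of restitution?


e = (v2_after - v1_after) / (v1_before - v2_before)
Numerator = 9.51 - 5.41 = 4.1
Denominator = 25.45 - 0 = 25.45
e = 4.1 / 25.45 = 0.1611

0.1611


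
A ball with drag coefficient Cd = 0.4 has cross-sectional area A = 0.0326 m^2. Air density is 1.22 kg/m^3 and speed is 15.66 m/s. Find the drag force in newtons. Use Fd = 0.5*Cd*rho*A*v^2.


Fd = 0.5 * Cd * rho * A * v^2
Fd = 0.5 * 0.4 * 1.22 * 0.0326 * 15.66^2
v^2 = 245.2356
Fd = 0.5 * 0.4 * 1.22 * 0.0326 * 245.2356 = 1.9507 N

1.9507 N


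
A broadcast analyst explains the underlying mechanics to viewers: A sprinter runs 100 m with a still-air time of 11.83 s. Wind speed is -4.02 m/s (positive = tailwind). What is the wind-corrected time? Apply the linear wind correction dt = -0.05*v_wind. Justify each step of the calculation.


dt = -0.05 * v_wind = -0.05 * -4.02 = 0.201 s
t_corrected = t_still + dt = 11.83 + (0.201)
t_corrected = 12.031 s

12.031 s


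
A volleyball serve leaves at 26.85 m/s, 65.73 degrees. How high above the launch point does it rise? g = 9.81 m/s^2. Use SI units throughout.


H = (v*sin(theta))^2 / (2*g)
vy = v*sin(theta) = 26.85 * sin(65.73 deg) = 24.477 m/s
H = vy^2 / (2*g) = 599.1216 / (2*9.81)
H = 599.1216 / 19.62 = 30.5363 m

30.5363 m


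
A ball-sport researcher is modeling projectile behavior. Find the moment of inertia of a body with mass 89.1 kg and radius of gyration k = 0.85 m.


I = m * k^2
I = 89.1 * 0.85^2
I = 89.1 * 0.7225 = 64.3747 kg*m^2

64.3747 kg*m^2


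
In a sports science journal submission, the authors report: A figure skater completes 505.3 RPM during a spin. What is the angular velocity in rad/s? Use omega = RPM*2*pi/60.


omega = RPM * 2 * pi / 60
omega = 505.3 * 2 * 3.14159 / 60
omega = 3174.8935 / 60 = 52.9149 rad/s

52.9149 rad/s


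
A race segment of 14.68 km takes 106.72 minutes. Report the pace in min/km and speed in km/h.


Pace = time / distance = 106.72 min / 14.68 km = 7.2698 min/km
Speed = distance / time_in_hours = 14.68 / 1.7787 hr
Speed = 8.2534 km/h

7.2698 min/km, 8.2534 km/h


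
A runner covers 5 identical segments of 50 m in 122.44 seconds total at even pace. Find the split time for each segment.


Split time = total_time / n_laps = 122.44 / 5
Split time = 24.488 s per lap

24.488 s


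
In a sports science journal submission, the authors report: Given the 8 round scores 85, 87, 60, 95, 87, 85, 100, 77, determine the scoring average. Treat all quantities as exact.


Average = sum / n
Sum = 676
Average = 676 / 8 = 84.5

84.5


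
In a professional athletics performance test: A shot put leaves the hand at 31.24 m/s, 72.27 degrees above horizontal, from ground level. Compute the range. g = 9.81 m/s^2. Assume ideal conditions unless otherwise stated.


R = v^2 * sin(2*theta) / g
Convert angle to radians: theta = 72.27 deg = 1.2613 rad
sin(2*theta) = sin(2.5227) = 0.5801
R = 31.24^2 * 0.5801 / 9.81
R = 975.9376 * 0.5801 / 9.81 = 57.7141 m

57.7141 m


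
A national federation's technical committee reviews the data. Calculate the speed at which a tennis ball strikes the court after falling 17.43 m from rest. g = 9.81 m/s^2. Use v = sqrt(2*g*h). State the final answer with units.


v = sqrt(2 * g * h)
v = sqrt(2 * 9.81 * 17.43)
v = sqrt(341.9766) = 18.4926 m/s

18.4926 m/s


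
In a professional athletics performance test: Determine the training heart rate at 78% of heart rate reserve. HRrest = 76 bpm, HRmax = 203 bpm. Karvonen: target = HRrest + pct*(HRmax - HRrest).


Target = HRrest + pct*(HRmax - HRrest)
Heart rate reserve = HRmax - HRrest = 203 - 76 = 127 bpm
Fraction = 78% = 0.78
Target = 76 + 0.78 * 127
Target = 76 + 99.06 = 175.06 bpm

175.06 bpm


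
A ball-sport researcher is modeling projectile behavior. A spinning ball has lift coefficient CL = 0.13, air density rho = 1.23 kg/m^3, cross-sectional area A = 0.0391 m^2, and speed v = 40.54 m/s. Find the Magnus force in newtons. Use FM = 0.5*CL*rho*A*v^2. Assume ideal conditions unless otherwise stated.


FM = 0.5 * CL * rho * A * v^2
FM = 0.5 * 0.13 * 1.23 * 0.0391 * 40.54^2
v^2 = 1643.4916
FM = 0.5 * 0.13 * 1.23 * 0.0391 * 1643.4916 = 5.1376 N

5.1376 N


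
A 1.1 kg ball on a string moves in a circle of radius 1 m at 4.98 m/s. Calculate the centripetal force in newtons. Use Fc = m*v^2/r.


Fc = m * v^2 / r
v^2 = 4.98^2 = 24.8004
Fc = 1.1 * 24.8004 / 1
Fc = 27.2804 / 1 = 27.2804 N

27.2804 N


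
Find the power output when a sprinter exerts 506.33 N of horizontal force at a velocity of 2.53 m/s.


P = F * v
P = 506.33 * 2.53
P = 1281.0149 W

1281.0149 W


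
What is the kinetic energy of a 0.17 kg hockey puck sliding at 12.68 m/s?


KE = 0.5 * m * v^2
KE = 0.5 * 0.17 * 12.68^2
KE = 0.5 * 0.17 * 160.7824 = 13.6665 J

13.6665 J


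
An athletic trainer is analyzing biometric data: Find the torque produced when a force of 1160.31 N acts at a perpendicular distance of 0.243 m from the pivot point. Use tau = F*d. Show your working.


tau = F * d
tau = 1160.31 * 0.243
tau = 281.9553 N*m

281.9553 N*m


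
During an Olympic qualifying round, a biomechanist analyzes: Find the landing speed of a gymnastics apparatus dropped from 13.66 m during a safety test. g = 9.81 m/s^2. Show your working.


v = sqrt(2 * g * h)
v = sqrt(2 * 9.81 * 13.66)
v = sqrt(268.0092) = 16.371 m/s

16.371 m/s


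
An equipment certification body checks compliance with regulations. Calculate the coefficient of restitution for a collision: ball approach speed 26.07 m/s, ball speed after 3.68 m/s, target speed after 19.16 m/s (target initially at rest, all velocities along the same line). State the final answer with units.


e = (v2_after - v1_after) / (v1_before - v2_before)
Numerator = 19.16 - 3.68 = 15.48
Denominator = 26.07 - 0 = 26.07
e = 15.48 / 26.07 = 0.5938

0.5938


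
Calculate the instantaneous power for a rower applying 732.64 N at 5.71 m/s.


P = F * v
P = 732.64 * 5.71
P = 4183.3744 W

4183.3744 W


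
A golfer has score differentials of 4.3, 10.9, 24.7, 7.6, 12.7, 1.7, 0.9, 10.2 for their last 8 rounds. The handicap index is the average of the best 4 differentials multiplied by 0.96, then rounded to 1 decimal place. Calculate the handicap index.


All differentials: 4.3, 10.9, 24.7, 7.6, 12.7, 1.7, 0.9, 10.2
Sorted: 0.9, 1.7, 4.3, 7.6, 10.2, 10.9, 12.7, 24.7
Best 4: 0.9, 1.7, 4.3, 7.6
Average of best = 14.5 / 4 = 3.625
Raw index = 3.625 * 0.96 = 3.48
Handicap index = round(3.48, 1) = 3.5

3.5


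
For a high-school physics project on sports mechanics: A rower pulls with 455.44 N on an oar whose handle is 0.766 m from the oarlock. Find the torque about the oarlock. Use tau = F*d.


tau = F * d
tau = 455.44 * 0.766
tau = 348.867 N*m

348.867 N*m


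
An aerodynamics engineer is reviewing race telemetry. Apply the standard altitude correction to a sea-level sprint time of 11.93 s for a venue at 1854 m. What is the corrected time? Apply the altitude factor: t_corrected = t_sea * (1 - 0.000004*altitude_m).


Correction factor = 1 - 0.000004 * 1854 = 0.992584
t_corrected = t_sea * factor = 11.93 * 0.992584
t_corrected = 11.8415 s

11.8415 s


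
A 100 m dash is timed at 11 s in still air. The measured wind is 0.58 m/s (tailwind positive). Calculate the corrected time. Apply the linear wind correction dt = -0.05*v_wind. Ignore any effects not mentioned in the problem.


dt = -0.05 * v_wind = -0.05 * 0.58 = -0.029 s
t_corrected = t_still + dt = 11 + (-0.029)
t_corrected = 10.971 s

10.971 s


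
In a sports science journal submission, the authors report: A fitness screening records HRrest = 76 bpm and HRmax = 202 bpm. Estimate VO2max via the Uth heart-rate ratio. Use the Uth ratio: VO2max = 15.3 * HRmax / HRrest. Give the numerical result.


VO2max = 15.3 * HRmax / HRrest
VO2max = 15.3 * 202 / 76
VO2max = 3090.6 / 76 = 40.6658 mL/kg/min

40.6658 mL/kg/min


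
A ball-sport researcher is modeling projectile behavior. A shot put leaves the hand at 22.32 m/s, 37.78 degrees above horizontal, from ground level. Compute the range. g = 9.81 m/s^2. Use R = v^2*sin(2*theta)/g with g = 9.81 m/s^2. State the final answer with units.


R = v^2 * sin(2*theta) / g
Convert angle to radians: theta = 37.78 deg = 0.6594 rad
sin(2*theta) = sin(1.3188) = 0.9684
R = 22.32^2 * 0.9684 / 9.81
R = 498.1824 * 0.9684 / 9.81 = 49.1788 m

49.1788 m


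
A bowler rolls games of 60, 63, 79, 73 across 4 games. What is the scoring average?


Average = sum / n
Sum = 275
Average = 275 / 4 = 68.75

68.75


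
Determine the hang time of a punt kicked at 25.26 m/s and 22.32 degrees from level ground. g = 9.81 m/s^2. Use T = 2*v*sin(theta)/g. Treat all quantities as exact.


T = 2*v*sin(theta)/g
sin(theta) = sin(22.32 deg) = 0.3798
T = 2*25.26*0.3798 / 9.81
T = 19.1864 / 9.81 = 1.9558 s

1.9558 s


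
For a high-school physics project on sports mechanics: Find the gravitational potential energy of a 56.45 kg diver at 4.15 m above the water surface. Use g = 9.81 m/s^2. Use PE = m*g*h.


PE = m * g * h
PE = 56.45 * 9.81 * 4.15
PE = 553.7745 * 4.15 = 2298.1642 J

2298.1642 J


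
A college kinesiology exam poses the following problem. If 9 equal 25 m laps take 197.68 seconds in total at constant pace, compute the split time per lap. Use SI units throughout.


Split time = total_time / n_laps = 197.68 / 9
Split time = 21.9644 s per lap

21.9644 s


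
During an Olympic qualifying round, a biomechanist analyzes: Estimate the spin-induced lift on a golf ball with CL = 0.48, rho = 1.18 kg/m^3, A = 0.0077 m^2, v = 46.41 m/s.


FM = 0.5 * CL * rho * A * v^2
FM = 0.5 * 0.48 * 1.18 * 0.0077 * 46.41^2
v^2 = 2153.8881
FM = 0.5 * 0.48 * 1.18 * 0.0077 * 2153.8881 = 4.6969 N

4.6969 N


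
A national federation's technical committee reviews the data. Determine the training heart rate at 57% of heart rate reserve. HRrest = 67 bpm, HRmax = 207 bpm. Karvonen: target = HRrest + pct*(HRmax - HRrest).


Target = HRrest + pct*(HRmax - HRrest)
Heart rate reserve = HRmax - HRrest = 207 - 67 = 140 bpm
Fraction = 57% = 0.57
Target = 67 + 0.57 * 140
Target = 67 + 79.8 = 146.8 bpm

146.8 bpm


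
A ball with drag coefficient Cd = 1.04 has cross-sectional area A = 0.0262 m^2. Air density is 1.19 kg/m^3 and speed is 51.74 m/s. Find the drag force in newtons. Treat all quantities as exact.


Fd = 0.5 * Cd * rho * A * v^2
Fd = 0.5 * 1.04 * 1.19 * 0.0262 * 51.74^2
v^2 = 2677.0276
Fd = 0.5 * 1.04 * 1.19 * 0.0262 * 2677.0276 = 43.4015 N

43.4015 N


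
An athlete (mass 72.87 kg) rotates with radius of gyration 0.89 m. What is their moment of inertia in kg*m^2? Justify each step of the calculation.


I = m * k^2
I = 72.87 * 0.89^2
I = 72.87 * 0.7921 = 57.7203 kg*m^2

57.7203 kg*m^2


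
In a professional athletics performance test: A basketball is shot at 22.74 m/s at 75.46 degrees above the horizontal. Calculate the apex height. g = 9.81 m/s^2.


H = (v*sin(theta))^2 / (2*g)
vy = v*sin(theta) = 22.74 * sin(75.46 deg) = 22.0117 m/s
H = vy^2 / (2*g) = 484.5148 / (2*9.81)
H = 484.5148 / 19.62 = 24.6949 m

24.6949 m


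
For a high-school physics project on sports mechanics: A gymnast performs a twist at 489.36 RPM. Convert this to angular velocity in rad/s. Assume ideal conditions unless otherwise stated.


omega = RPM * 2 * pi / 60
omega = 489.36 * 2 * 3.14159 / 60
omega = 3074.7396 / 60 = 51.2457 rad/s

51.2457 rad/s


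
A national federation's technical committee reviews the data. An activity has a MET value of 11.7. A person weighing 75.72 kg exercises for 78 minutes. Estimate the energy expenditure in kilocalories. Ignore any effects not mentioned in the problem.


kcal = MET * mass * time_hr
Convert time: 78 min = 1.3 hr
kcal = 11.7 * 75.72 * 1.3
kcal = 1151.7012 kcal

1151.7012 kcal


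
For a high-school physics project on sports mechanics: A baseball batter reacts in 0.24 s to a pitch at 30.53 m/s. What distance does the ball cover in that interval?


d = v * t
d = 30.53 * 0.24
d = 7.3272 m

7.3272 m


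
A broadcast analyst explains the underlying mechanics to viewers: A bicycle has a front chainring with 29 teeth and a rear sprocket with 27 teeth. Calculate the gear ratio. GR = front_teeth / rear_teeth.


GR = front_teeth / rear_teeth
GR = 29 / 27
GR = 1.0741

1.0741


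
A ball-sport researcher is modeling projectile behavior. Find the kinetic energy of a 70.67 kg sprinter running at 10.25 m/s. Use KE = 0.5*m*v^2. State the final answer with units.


KE = 0.5 * m * v^2
KE = 0.5 * 70.67 * 10.25^2
KE = 0.5 * 70.67 * 105.0625 = 3712.3834 J

3712.3834 J


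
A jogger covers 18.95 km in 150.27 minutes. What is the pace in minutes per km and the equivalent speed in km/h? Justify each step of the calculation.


Pace = time / distance = 150.27 min / 18.95 km = 7.9298 min/km
Speed = distance / time_in_hours = 18.95 / 2.5045 hr
Speed = 7.5664 km/h

7.9298 min/km, 7.5664 km/h


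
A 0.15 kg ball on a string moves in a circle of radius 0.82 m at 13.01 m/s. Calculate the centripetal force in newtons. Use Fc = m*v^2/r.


Fc = m * v^2 / r
v^2 = 13.01^2 = 169.2601
Fc = 0.15 * 169.2601 / 0.82
Fc = 25.389 / 0.82 = 30.9622 N

30.9622 N


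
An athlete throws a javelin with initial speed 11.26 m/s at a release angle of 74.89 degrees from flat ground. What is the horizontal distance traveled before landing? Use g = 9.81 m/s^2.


R = v^2 * sin(2*theta) / g
Convert angle to radians: theta = 74.89 deg = 1.3071 rad
sin(2*theta) = sin(2.6142) = 0.5033
R = 11.26^2 * 0.5033 / 9.81
R = 126.7876 * 0.5033 / 9.81 = 6.5051 m

6.5051 m


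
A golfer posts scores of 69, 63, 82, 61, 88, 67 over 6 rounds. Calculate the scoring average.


Average = sum / n
Sum = 430
Average = 430 / 6 = 71.6667

71.6667


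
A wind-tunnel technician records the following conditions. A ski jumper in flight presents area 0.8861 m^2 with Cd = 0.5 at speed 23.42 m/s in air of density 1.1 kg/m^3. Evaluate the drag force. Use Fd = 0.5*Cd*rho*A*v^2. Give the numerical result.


Fd = 0.5 * Cd * rho * A * v^2
Fd = 0.5 * 0.5 * 1.1 * 0.8861 * 23.42^2
v^2 = 548.4964
Fd = 0.5 * 0.5 * 1.1 * 0.8861 * 548.4964 = 133.6562 N

133.6562 N


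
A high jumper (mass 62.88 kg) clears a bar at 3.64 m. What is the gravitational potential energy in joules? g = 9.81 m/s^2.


PE = m * g * h
PE = 62.88 * 9.81 * 3.64
PE = 616.8528 * 3.64 = 2245.3442 J

2245.3442 J
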